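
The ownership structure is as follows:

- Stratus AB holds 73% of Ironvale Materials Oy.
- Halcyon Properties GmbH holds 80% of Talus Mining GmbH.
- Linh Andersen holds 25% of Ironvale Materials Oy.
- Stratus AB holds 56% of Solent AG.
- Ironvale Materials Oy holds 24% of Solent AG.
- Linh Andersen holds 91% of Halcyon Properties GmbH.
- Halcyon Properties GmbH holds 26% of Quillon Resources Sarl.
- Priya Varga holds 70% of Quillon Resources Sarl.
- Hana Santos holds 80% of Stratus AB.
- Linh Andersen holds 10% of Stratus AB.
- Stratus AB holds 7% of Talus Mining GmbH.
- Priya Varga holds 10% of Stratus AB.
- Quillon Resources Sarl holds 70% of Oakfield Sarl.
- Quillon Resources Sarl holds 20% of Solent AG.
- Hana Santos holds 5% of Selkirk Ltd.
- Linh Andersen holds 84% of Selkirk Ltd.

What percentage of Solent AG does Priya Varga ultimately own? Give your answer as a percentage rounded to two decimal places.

21.35%

Priya reaches Solent along 3 paths.
Via Quillon: 70% × 20% = 14%.
Via Stratus: 10% × 56% = 5.6%.
Via Stratus → Ironvale: 10% × 73% × 24% = 1.752%.
Total: 14% + 5.6% + 1.752% = 21.352%.
Rounded: 21.35%.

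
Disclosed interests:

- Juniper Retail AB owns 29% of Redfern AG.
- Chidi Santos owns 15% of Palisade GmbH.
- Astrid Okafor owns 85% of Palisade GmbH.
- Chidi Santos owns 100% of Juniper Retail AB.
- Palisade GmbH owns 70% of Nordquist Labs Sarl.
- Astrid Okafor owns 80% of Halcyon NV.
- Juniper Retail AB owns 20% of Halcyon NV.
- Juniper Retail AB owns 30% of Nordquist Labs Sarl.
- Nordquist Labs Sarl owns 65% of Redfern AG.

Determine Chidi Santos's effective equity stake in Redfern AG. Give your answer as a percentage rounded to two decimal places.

55.33%

Chidi reaches Redfern along 3 paths.
Via Palisade → Nordquist: 15% × 70% × 65% = 6.825%.
Via Juniper → Nordquist: 100% × 30% × 65% = 19.5%.
Via Juniper: 100% × 29% = 29%.
Total: 6.825% + 19.5% + 29% = 55.325%.
Rounded: 55.33%.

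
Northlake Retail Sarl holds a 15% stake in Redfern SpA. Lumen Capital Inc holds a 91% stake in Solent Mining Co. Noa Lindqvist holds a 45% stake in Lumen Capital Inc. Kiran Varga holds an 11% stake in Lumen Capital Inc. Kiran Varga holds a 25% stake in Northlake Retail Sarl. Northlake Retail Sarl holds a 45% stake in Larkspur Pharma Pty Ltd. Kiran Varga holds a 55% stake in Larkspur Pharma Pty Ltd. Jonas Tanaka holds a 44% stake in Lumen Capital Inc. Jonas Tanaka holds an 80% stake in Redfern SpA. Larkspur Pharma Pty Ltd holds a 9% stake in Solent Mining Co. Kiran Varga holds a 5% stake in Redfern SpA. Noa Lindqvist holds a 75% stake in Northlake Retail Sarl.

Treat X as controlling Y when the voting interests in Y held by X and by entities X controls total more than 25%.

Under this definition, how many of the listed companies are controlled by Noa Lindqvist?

4

Noa holds 75% of Northlake, so Noa controls Northlake.
Noa holds 45% of Lumen, so Noa controls Lumen.
Northlake holds 45% of Larkspur, so Noa controls Larkspur.
Larkspur and Lumen together hold 9% + 91% = 100% of Solent, so Noa controls Solent.
No other company's threshold is met.
Noa controls 4 companies.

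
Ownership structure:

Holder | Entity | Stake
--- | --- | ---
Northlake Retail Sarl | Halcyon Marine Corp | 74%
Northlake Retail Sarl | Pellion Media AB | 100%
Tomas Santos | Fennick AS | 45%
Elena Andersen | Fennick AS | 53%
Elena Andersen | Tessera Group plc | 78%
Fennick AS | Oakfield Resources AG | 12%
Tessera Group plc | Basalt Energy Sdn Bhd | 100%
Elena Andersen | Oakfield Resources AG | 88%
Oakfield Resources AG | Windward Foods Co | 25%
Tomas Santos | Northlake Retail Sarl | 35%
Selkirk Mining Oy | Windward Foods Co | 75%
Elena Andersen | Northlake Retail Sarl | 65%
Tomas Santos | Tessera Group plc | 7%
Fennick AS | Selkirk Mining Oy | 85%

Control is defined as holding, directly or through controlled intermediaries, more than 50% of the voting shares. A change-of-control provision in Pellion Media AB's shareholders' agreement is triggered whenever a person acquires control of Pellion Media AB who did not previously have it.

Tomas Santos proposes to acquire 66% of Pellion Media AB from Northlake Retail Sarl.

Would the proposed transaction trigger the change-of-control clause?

The purchase adds only to Tomas's holdings (Northlake's stake shrinks), so Tomas is the only person who could newly come to control Pellion.
Tomas's largest direct stake is 45% in Fennick, which does not meet the threshold, so Tomas controls no company.
Neither Tomas nor any entity Tomas controls holds any voting interest in Pellion.
So before the transaction, Tomas does not control Pellion.
After the purchase, Tomas holds 66% of Pellion directly, and Northlake's stake falls to 34%.
Tomas holds 66% of Pellion, so Tomas controls Pellion.
Tomas did not control Pellion before and does after, so the clause is triggered.

Yes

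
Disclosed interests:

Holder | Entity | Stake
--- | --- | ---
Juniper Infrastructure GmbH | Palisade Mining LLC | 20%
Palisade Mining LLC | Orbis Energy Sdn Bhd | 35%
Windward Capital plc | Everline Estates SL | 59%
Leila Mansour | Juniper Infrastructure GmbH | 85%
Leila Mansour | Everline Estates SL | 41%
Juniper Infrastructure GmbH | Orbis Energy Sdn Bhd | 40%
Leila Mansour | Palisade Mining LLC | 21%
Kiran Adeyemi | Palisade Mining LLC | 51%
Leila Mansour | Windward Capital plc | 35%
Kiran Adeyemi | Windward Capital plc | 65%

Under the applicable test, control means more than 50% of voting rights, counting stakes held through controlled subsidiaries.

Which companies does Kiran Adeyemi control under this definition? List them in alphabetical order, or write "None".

Everline Estates SL, Palisade Mining LLC, Windward Capital plc

Kiran holds 65% of Windward, so Kiran controls Windward.
Kiran holds 51% of Palisade, so Kiran controls Palisade.
Windward holds 59% of Everline, so Kiran controls Everline.
No other company's threshold is met.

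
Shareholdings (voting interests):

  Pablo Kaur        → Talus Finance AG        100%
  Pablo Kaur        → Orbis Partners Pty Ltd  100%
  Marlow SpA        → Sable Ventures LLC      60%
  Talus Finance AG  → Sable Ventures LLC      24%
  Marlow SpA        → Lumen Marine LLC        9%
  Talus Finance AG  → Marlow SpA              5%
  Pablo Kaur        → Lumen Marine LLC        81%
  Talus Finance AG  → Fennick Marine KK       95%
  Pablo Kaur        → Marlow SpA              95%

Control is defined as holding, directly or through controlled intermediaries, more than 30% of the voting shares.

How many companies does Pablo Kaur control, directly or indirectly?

Pablo holds 100% of Talus, so Pablo controls Talus.
Pablo holds 100% of Orbis, so Pablo controls Orbis.
Pablo and Talus together hold 95% + 5% = 100% of Marlow, so Pablo controls Marlow.
Talus holds 95% of Fennick, so Pablo controls Fennick.
Marlow and Pablo together hold 9% + 81% = 90% of Lumen, so Pablo controls Lumen.
Talus and Marlow together hold 24% + 60% = 84% of Sable, so Pablo controls Sable.
Pablo controls 6 companies.

6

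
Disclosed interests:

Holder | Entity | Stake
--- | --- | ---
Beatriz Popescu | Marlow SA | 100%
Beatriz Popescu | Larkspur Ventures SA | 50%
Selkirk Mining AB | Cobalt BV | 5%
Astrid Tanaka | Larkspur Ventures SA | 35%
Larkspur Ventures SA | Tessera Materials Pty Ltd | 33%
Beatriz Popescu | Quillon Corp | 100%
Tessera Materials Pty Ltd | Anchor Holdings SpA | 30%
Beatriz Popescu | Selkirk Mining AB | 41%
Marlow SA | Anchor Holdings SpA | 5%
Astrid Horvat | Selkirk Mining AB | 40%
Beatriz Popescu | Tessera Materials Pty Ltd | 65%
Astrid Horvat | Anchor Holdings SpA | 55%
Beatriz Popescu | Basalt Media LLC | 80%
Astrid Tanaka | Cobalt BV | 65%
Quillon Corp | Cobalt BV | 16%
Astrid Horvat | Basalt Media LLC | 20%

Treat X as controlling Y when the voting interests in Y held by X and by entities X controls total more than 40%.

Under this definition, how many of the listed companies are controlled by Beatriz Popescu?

Beatriz holds 41% of Selkirk, so Beatriz controls Selkirk.
Beatriz holds 50% of Larkspur, so Beatriz controls Larkspur.
Beatriz holds 100% of Quillon, so Beatriz controls Quillon.
Beatriz holds 100% of Marlow, so Beatriz controls Marlow.
Beatriz holds 80% of Basalt, so Beatriz controls Basalt.
Beatriz and Larkspur together hold 65% + 33% = 98% of Tessera, so Beatriz controls Tessera.
No other company's threshold is met.
Beatriz controls 6 companies.

6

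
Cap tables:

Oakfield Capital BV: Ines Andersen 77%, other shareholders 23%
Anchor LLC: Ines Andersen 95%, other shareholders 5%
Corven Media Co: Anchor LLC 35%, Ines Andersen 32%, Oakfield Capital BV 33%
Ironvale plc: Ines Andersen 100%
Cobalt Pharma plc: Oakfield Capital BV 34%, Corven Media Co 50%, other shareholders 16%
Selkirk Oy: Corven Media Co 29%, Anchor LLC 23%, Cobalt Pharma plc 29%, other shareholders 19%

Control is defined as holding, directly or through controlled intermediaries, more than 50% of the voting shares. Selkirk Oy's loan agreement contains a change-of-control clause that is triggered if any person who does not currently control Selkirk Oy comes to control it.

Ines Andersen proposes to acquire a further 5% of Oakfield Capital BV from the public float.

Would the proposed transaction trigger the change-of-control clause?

No

The purchase changes only Ines's holdings, so Ines is the only person who could newly come to control Selkirk.
Ines holds 77% of Oakfield, so Ines controls Oakfield.
Ines holds 95% of Anchor, so Ines controls Anchor.
Anchor and Ines and Oakfield together hold 35% + 32% + 33% = 100% of Corven, so Ines controls Corven.
Oakfield and Corven together hold 34% + 50% = 84% of Cobalt, so Ines controls Cobalt.
Corven and Anchor and Cobalt together hold 29% + 23% + 29% = 81% of Selkirk, so Ines controls Selkirk.
So Ines already controls Selkirk before the transaction.
After the purchase, Ines's direct stake in Oakfield rises to 77% + 5% = 82%.
Ines controlled Selkirk already, so this is not a new person acquiring control; every other person's position is unchanged or reduced.
No new person acquires control, so the clause is not triggered.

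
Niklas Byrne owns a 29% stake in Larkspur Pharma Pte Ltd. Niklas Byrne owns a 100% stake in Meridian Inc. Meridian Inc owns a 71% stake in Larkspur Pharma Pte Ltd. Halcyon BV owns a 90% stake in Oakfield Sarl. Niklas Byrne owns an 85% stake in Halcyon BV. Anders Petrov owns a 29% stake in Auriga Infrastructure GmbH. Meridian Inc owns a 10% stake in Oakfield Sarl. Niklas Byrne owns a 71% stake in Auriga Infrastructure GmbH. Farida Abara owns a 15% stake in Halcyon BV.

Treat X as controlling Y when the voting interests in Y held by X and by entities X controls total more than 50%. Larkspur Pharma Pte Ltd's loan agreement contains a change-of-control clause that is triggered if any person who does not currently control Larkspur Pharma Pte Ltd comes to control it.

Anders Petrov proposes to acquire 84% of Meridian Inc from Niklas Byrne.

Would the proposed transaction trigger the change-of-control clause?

Yes

The purchase adds only to Anders's holdings (Niklas's stake shrinks), so Anders is the only person who could newly come to control Larkspur.
Anders's largest direct stake is 29% in Auriga, which does not meet the threshold, so Anders controls no company.
Neither Anders nor any entity Anders controls holds any voting interest in Larkspur.
So before the transaction, Anders does not control Larkspur.
After the purchase, Anders holds 84% of Meridian directly, and Niklas's stake falls to 16%.
Anders holds 84% of Meridian, so Anders controls Meridian.
Meridian holds 71% of Larkspur, so Anders controls Larkspur.
Anders did not control Larkspur before and does after, so the clause is triggered.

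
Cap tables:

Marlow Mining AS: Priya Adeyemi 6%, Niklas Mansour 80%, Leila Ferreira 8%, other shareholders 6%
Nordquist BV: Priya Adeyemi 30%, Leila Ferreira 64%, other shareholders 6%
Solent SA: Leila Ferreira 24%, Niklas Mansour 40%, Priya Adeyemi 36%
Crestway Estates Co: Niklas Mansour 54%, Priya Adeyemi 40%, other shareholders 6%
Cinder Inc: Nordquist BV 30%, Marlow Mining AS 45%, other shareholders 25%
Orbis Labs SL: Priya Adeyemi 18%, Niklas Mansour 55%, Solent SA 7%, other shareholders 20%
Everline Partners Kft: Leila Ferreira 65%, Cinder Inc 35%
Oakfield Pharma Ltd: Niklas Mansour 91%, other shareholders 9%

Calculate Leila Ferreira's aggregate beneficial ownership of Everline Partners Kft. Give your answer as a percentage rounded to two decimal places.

Leila reaches Everline along 3 paths.
Direct stake: 65% = 65%.
Via Nordquist → Cinder: 64% × 30% × 35% = 6.72%.
Via Marlow → Cinder: 8% × 45% × 35% = 1.26%.
Total: 65% + 6.72% + 1.26% = 72.98%.

72.98%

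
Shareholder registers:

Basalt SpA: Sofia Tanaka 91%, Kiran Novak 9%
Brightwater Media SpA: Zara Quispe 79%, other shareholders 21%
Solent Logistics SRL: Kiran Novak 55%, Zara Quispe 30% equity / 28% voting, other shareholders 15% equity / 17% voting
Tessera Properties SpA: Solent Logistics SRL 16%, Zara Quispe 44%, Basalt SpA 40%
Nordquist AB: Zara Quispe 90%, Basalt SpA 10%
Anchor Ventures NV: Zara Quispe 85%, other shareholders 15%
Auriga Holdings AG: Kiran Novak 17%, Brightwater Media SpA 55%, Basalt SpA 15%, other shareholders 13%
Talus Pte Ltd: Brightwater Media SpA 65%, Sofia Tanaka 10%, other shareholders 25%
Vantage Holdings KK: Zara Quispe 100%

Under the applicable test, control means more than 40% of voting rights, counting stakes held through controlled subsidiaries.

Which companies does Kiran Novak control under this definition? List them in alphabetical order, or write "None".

Kiran holds 55% of Solent, so Kiran controls Solent.
No other company's threshold is met.

Solent Logistics SRL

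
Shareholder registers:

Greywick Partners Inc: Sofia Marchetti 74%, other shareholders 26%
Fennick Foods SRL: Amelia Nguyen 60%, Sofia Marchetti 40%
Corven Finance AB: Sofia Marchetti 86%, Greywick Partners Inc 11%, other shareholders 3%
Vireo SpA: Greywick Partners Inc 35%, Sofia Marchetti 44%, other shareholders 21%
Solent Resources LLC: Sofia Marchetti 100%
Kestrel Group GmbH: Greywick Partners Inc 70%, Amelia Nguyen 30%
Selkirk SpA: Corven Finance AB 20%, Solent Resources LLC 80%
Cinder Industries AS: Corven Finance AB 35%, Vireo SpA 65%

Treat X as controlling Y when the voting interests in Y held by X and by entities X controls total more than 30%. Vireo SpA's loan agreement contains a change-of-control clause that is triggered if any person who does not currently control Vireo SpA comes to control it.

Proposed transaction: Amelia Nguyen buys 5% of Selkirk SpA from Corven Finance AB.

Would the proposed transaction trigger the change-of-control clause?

The purchase adds only to Amelia's holdings (Corven's stake shrinks), so Amelia is the only person who could newly come to control Vireo.
Amelia holds 60% of Fennick, so Amelia controls Fennick.
Neither Amelia nor any entity Amelia controls holds any voting interest in Vireo.
So before the transaction, Amelia does not control Vireo.
After the purchase, Amelia holds 5% of Selkirk directly, and Corven's stake falls to 15%.
Amelia's side now holds 5% of Selkirk, not > 30%, so Amelia still does not control Selkirk.
After the transaction, neither Amelia nor any entity Amelia controls holds a voting interest in Vireo, so Amelia still does not control it.
No new person acquires control, so the clause is not triggered.

No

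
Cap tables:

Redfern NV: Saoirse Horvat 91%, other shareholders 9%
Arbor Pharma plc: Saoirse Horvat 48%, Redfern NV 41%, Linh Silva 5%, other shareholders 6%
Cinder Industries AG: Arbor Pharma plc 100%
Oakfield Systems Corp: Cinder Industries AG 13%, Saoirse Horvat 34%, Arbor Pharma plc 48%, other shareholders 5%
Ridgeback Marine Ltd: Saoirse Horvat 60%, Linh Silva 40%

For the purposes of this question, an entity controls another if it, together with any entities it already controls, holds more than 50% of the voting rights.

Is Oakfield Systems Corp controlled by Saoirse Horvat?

Yes

Saoirse holds 91% of Redfern, so Saoirse controls Redfern.
Saoirse and Redfern together hold 48% + 41% = 89% of Arbor, so Saoirse controls Arbor.
Arbor holds 100% of Cinder, so Saoirse controls Cinder.
Cinder and Saoirse and Arbor together hold 13% + 34% + 48% = 95% of Oakfield, so Saoirse controls Oakfield.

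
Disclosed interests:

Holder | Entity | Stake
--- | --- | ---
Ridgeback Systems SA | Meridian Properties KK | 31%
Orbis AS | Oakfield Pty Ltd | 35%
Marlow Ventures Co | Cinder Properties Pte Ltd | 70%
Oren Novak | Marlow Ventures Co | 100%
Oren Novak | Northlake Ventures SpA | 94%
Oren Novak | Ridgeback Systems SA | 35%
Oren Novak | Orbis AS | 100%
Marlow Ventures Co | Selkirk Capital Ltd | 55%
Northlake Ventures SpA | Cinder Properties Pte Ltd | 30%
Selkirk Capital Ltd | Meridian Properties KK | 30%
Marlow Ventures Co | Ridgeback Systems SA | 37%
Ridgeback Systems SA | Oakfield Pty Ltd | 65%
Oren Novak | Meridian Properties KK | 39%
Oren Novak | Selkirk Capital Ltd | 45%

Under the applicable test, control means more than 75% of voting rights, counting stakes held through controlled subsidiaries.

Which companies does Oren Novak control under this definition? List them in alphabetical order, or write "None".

Oren holds 100% of Orbis, so Oren controls Orbis.
Oren holds 100% of Marlow, so Oren controls Marlow.
Oren holds 94% of Northlake, so Oren controls Northlake.
Marlow and Oren together hold 55% + 45% = 100% of Selkirk, so Oren controls Selkirk.
Marlow and Northlake together hold 70% + 30% = 100% of Cinder, so Oren controls Cinder.
No other company's threshold is met.

Cinder Properties Pte Ltd, Marlow Ventures Co, Northlake Ventures SpA, Orbis AS, Selkirk Capital Ltd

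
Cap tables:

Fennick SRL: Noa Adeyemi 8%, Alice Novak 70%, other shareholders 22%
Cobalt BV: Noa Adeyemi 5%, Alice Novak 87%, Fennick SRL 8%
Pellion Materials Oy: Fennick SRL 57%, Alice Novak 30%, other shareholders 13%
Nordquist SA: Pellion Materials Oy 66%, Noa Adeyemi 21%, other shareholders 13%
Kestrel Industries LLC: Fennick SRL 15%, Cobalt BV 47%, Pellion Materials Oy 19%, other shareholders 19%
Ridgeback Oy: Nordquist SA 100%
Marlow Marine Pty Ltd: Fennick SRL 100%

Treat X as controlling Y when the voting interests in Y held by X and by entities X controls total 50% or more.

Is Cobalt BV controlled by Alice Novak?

Alice holds 70% of Fennick, so Alice controls Fennick.
Alice and Fennick together hold 87% + 8% = 95% of Cobalt, so Alice controls Cobalt.

Yes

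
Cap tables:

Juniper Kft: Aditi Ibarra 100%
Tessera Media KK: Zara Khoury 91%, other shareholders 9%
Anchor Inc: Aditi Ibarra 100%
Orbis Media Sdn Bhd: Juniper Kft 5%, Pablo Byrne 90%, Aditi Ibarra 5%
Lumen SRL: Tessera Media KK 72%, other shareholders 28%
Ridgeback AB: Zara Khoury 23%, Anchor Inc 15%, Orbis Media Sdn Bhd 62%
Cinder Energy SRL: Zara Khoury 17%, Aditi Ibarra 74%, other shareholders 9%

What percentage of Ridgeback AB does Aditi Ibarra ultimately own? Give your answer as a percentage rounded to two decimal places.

21.20%

Aditi reaches Ridgeback along 3 paths.
Via Anchor: 100% × 15% = 15%.
Via Juniper → Orbis: 100% × 5% × 62% = 3.1%.
Via Orbis: 5% × 62% = 3.1%.
Total: 15% + 3.1% + 3.1% = 21.2%.
Rounded: 21.20%.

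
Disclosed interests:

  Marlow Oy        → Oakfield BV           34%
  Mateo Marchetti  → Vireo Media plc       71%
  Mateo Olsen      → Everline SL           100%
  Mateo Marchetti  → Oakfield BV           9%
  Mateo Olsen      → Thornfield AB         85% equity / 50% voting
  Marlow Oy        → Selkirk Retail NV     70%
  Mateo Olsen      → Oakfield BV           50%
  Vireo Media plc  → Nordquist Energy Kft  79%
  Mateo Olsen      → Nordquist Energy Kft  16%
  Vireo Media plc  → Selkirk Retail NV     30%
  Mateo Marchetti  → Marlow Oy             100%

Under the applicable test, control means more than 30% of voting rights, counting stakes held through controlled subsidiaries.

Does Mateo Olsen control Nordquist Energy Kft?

Mateo Olsen holds 50% of Oakfield, so Mateo Olsen controls Oakfield.
Mateo Olsen holds 50% of Thornfield, so Mateo Olsen controls Thornfield.
Mateo Olsen holds 100% of Everline, so Mateo Olsen controls Everline.
In Nordquist, Mateo Olsen's side holds only 16%, not > 30%.
So Mateo Olsen does not control Nordquist.

No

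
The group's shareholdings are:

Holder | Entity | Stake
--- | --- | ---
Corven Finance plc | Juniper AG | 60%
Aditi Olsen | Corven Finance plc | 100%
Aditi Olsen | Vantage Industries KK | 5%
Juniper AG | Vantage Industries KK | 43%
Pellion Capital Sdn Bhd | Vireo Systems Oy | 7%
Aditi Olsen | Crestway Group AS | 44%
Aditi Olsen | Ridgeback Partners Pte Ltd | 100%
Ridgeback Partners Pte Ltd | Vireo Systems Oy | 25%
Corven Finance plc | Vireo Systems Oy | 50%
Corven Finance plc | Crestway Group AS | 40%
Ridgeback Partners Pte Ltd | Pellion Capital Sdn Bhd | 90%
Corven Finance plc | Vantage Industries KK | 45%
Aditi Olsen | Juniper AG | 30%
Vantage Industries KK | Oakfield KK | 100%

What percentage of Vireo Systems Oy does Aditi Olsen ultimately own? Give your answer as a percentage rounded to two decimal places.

81.30%

Aditi reaches Vireo along 3 paths.
Via Ridgeback → Pellion: 100% × 90% × 7% = 6.3%.
Via Corven: 100% × 50% = 50%.
Via Ridgeback: 100% × 25% = 25%.
Total: 6.3% + 50% + 25% = 81.3%.
Rounded: 81.30%.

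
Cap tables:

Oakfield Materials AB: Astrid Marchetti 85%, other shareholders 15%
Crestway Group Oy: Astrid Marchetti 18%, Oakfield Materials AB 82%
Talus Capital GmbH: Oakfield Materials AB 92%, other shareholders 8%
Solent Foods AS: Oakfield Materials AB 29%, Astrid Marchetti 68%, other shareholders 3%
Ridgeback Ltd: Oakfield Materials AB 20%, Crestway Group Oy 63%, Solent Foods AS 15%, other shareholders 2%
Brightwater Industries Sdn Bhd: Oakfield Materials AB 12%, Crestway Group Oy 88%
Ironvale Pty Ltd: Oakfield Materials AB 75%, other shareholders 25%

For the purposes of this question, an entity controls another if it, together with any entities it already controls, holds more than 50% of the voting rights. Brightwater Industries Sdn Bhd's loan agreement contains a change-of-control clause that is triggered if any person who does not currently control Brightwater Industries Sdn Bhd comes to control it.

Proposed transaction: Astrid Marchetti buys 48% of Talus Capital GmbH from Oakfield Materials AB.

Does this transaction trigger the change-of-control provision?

No

The purchase adds only to Astrid's holdings (Oakfield's stake shrinks), so Astrid is the only person who could newly come to control Brightwater.
Astrid holds 85% of Oakfield, so Astrid controls Oakfield.
Astrid and Oakfield together hold 18% + 82% = 100% of Crestway, so Astrid controls Crestway.
Oakfield and Crestway together hold 12% + 88% = 100% of Brightwater, so Astrid controls Brightwater.
So Astrid already controls Brightwater before the transaction.
After the purchase, Astrid holds 48% of Talus directly, and Oakfield's stake falls to 44%.
Astrid controlled Brightwater already, so this is not a new person acquiring control; every other person's position is unchanged or reduced.
No new person acquires control, so the clause is not triggered.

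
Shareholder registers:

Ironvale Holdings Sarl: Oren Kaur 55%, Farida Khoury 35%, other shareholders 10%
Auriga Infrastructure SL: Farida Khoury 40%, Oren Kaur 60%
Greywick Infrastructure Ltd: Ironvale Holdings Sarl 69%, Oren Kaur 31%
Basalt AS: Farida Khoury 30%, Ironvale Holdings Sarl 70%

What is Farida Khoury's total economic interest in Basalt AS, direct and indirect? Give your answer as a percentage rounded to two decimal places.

54.50%

Farida reaches Basalt along 2 paths.
Direct stake: 30% = 30%.
Via Ironvale: 35% × 70% = 24.5%.
Total: 30% + 24.5% = 54.5%.
Rounded: 54.50%.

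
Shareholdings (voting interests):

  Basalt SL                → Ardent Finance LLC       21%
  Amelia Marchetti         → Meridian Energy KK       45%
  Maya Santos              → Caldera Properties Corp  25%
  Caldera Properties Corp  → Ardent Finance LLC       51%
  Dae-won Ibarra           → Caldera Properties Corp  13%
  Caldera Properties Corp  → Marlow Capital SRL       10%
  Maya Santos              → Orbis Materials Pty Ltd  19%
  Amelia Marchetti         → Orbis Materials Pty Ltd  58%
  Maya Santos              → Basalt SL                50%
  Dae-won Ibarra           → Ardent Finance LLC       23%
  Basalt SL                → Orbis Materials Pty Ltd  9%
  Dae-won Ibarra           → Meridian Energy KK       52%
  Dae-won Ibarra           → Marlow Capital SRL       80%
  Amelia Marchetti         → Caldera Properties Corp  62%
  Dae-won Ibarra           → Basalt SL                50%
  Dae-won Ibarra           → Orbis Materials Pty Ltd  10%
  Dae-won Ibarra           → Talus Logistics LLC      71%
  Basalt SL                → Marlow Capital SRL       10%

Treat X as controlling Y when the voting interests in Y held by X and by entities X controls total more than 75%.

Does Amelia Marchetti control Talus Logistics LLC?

No

Amelia's largest direct stake is 62% in Caldera, which does not meet the threshold, so Amelia controls no company.
Neither Amelia nor any entity Amelia controls holds any voting interest in Talus.
So Amelia does not control Talus.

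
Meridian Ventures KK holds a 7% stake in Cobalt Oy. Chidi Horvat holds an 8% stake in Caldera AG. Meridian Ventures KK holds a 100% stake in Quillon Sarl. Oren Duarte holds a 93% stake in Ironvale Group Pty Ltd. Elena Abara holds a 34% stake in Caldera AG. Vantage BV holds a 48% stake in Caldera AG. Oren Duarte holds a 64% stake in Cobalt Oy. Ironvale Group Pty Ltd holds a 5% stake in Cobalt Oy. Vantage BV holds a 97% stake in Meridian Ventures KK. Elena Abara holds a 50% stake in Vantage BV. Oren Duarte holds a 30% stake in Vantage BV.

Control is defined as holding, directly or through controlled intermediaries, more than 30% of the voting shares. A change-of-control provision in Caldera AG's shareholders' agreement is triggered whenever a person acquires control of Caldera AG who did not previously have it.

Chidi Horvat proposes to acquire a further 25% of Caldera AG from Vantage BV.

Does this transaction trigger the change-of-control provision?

The purchase adds only to Chidi's holdings (Vantage's stake shrinks), so Chidi is the only person who could newly come to control Caldera.
Chidi's largest direct stake is 8% in Caldera, which does not meet the threshold, so Chidi controls no company.
In Caldera, Chidi's side holds only 8%, not > 30%.
So before the transaction, Chidi does not control Caldera.
After the purchase, Chidi's direct stake in Caldera rises to 8% + 25% = 33%, and Vantage's stake falls to 23%.
Chidi holds 33% of Caldera, so Chidi controls Caldera.
Chidi did not control Caldera before and does after, so the clause is triggered.

Yes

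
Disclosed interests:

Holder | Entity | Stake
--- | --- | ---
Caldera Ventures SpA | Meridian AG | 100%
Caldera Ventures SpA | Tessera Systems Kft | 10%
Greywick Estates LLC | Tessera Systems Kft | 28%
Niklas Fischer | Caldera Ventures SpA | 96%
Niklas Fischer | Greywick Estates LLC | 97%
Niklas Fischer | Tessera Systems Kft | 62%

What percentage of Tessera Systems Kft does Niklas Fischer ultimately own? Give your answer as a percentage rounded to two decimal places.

98.76%

Niklas reaches Tessera along 3 paths.
Via Greywick: 97% × 28% = 27.16%.
Via Caldera: 96% × 10% = 9.6%.
Direct stake: 62% = 62%.
Total: 27.16% + 9.6% + 62% = 98.76%.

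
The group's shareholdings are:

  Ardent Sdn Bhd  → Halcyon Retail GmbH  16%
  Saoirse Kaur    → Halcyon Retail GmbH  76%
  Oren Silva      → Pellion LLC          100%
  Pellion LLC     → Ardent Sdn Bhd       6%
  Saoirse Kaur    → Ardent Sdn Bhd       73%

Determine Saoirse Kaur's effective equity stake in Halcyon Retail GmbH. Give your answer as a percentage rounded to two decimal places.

Saoirse reaches Halcyon along 2 paths.
Direct stake: 76% = 76%.
Via Ardent: 73% × 16% = 11.68%.
Total: 76% + 11.68% = 87.68%.

87.68%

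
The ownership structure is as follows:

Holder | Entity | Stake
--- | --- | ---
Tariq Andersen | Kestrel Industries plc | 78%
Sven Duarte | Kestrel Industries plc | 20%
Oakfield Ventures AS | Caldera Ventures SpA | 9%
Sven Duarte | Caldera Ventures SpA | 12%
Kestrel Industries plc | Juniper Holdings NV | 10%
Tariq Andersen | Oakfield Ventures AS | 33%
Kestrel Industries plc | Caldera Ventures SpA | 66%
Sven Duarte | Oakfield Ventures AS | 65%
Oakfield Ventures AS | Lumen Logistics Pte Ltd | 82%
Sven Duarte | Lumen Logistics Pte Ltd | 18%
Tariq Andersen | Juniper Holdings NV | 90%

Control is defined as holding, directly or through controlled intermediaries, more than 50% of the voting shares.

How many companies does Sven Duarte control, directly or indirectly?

2

Sven holds 65% of Oakfield, so Sven controls Oakfield.
Sven and Oakfield together hold 18% + 82% = 100% of Lumen, so Sven controls Lumen.
No other company's threshold is met.
Sven controls 2 companies.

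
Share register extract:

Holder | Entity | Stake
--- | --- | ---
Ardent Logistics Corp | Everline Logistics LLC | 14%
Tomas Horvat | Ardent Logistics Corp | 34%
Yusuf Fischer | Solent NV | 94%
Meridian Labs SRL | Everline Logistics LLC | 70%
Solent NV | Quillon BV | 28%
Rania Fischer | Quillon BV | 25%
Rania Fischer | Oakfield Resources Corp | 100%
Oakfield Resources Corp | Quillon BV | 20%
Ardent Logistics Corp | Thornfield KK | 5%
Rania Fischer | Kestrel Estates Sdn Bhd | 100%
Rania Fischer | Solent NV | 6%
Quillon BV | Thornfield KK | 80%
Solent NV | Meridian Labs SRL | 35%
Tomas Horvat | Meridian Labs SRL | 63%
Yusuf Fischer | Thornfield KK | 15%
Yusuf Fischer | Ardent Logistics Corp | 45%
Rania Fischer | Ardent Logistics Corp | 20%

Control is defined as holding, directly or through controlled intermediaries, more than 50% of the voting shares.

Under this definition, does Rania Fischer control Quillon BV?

Rania holds 100% of Oakfield, so Rania controls Oakfield.
Rania holds 100% of Kestrel, so Rania controls Kestrel.
In Quillon, Rania's side holds only 25% + 20% = 45%, not > 50%.
So Rania does not control Quillon.

No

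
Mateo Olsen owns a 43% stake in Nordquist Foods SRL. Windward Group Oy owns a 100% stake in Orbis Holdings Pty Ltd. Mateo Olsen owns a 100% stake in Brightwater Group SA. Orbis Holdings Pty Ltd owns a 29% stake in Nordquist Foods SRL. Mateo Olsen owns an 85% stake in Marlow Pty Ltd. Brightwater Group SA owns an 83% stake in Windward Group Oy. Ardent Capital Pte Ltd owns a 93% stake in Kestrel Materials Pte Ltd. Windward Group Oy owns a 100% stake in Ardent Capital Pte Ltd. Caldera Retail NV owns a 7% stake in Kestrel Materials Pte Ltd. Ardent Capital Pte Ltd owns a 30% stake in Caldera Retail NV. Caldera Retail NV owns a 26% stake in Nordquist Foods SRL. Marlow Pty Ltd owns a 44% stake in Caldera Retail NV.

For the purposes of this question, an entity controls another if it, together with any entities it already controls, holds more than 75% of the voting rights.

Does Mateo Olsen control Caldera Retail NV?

No

Mateo holds 100% of Brightwater, so Mateo controls Brightwater.
Mateo holds 85% of Marlow, so Mateo controls Marlow.
Brightwater holds 83% of Windward, so Mateo controls Windward.
Windward holds 100% of Ardent, so Mateo controls Ardent.
Windward holds 100% of Orbis, so Mateo controls Orbis.
Ardent holds 93% of Kestrel, so Mateo controls Kestrel.
In Caldera, Mateo's side holds only 44% + 30% = 74%, not > 75%.
So Mateo does not control Caldera.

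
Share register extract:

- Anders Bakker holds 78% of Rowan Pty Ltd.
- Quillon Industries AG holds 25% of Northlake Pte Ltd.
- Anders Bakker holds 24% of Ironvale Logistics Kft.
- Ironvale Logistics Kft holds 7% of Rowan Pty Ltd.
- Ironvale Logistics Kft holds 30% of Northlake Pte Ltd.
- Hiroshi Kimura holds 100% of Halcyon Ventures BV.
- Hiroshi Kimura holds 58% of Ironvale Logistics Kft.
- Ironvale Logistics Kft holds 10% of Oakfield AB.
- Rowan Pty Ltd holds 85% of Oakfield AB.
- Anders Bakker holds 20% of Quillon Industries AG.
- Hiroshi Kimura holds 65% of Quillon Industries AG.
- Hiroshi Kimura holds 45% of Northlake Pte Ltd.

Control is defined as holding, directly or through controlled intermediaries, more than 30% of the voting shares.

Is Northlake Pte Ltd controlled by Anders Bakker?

No

Anders holds 78% of Rowan, so Anders controls Rowan.
Rowan holds 85% of Oakfield, so Anders controls Oakfield.
Neither Anders nor any entity Anders controls holds any voting interest in Northlake.
So Anders does not control Northlake.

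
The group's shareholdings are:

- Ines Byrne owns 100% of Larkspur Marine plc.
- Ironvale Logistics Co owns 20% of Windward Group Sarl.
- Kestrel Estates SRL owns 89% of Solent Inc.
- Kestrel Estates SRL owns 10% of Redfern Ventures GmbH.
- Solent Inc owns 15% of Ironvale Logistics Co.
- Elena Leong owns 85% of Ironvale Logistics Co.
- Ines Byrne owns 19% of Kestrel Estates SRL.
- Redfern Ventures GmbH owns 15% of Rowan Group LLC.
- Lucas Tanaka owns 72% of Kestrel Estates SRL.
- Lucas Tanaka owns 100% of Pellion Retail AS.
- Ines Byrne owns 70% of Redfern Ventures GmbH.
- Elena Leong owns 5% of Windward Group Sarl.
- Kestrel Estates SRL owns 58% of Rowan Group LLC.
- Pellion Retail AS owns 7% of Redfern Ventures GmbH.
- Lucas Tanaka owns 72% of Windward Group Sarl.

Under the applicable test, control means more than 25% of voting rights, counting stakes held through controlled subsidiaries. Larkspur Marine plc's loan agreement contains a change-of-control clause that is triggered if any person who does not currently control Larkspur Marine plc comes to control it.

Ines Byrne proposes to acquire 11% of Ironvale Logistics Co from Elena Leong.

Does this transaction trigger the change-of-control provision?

The purchase adds only to Ines's holdings (Elena's stake shrinks), so Ines is the only person who could newly come to control Larkspur.
Ines holds 100% of Larkspur, so Ines controls Larkspur.
So Ines already controls Larkspur before the transaction.
After the purchase, Ines holds 11% of Ironvale directly, and Elena's stake falls to 74%.
Ines controlled Larkspur already, so this is not a new person acquiring control; every other person's position is unchanged or reduced.
No new person acquires control, so the clause is not triggered.

No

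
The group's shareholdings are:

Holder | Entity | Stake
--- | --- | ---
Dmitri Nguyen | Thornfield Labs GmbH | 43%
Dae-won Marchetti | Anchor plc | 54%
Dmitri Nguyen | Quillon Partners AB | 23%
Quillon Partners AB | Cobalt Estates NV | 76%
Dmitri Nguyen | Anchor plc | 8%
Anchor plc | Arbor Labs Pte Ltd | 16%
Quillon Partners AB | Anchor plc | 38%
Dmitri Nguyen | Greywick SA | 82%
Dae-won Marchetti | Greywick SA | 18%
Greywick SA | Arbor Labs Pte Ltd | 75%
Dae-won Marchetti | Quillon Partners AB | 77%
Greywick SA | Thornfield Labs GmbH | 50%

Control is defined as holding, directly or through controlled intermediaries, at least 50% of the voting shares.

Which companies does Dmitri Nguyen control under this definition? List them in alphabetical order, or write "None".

Arbor Labs Pte Ltd, Greywick SA, Thornfield Labs GmbH

Dmitri holds 82% of Greywick, so Dmitri controls Greywick.
Greywick holds 75% of Arbor, so Dmitri controls Arbor.
Greywick and Dmitri together hold 50% + 43% = 93% of Thornfield, so Dmitri controls Thornfield.
No other company's threshold is met.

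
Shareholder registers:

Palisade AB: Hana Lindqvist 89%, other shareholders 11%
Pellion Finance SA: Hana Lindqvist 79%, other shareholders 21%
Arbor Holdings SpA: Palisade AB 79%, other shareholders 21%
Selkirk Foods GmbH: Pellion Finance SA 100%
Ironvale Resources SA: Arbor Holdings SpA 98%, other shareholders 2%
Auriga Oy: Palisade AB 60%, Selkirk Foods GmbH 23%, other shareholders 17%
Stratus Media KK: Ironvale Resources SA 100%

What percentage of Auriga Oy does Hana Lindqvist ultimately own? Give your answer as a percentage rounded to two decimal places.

71.57%

Hana reaches Auriga along 2 paths.
Via Palisade: 89% × 60% = 53.4%.
Via Pellion → Selkirk: 79% × 100% × 23% = 18.17%.
Total: 53.4% + 18.17% = 71.57%.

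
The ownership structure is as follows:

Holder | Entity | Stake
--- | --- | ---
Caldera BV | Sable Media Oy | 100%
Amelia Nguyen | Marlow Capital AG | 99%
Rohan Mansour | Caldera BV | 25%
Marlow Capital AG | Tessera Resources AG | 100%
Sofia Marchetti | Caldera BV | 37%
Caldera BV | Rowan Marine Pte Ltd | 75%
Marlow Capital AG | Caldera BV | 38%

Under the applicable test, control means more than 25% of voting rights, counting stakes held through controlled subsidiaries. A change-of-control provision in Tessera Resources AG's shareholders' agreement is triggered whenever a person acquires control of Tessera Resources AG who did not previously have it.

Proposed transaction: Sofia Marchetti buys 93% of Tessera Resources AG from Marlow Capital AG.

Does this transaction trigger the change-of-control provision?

Yes

The purchase adds only to Sofia's holdings (Marlow's stake shrinks), so Sofia is the only person who could newly come to control Tessera.
Sofia holds 37% of Caldera, so Sofia controls Caldera.
Caldera holds 100% of Sable, so Sofia controls Sable.
Caldera holds 75% of Rowan, so Sofia controls Rowan.
Neither Sofia nor any entity Sofia controls holds any voting interest in Tessera.
So before the transaction, Sofia does not control Tessera.
After the purchase, Sofia holds 93% of Tessera directly, and Marlow's stake falls to 7%.
Sofia holds 93% of Tessera, so Sofia controls Tessera.
Sofia did not control Tessera before and does after, so the clause is triggered.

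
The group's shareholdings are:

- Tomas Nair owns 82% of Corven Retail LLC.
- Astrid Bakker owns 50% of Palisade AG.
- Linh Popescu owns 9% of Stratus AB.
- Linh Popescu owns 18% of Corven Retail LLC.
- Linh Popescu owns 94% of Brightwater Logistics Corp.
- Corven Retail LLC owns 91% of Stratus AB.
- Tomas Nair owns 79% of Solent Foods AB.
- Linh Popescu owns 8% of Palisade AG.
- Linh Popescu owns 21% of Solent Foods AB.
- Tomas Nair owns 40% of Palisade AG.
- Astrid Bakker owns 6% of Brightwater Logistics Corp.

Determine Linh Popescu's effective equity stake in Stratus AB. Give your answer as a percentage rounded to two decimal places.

Linh reaches Stratus along 2 paths.
Via Corven: 18% × 91% = 16.38%.
Direct stake: 9% = 9%.
Total: 16.38% + 9% = 25.38%.

25.38%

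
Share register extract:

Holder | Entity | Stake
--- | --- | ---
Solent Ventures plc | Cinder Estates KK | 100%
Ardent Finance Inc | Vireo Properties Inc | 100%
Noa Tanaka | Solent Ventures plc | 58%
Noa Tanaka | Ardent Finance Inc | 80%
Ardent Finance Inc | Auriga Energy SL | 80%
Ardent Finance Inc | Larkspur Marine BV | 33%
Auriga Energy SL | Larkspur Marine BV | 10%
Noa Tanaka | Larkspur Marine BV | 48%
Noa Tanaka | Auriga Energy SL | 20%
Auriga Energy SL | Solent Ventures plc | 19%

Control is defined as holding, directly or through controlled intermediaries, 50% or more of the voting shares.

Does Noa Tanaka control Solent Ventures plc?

Yes

Noa holds 80% of Ardent, so Noa controls Ardent.
Ardent and Noa together hold 80% + 20% = 100% of Auriga, so Noa controls Auriga.
Noa and Auriga together hold 58% + 19% = 77% of Solent, so Noa controls Solent.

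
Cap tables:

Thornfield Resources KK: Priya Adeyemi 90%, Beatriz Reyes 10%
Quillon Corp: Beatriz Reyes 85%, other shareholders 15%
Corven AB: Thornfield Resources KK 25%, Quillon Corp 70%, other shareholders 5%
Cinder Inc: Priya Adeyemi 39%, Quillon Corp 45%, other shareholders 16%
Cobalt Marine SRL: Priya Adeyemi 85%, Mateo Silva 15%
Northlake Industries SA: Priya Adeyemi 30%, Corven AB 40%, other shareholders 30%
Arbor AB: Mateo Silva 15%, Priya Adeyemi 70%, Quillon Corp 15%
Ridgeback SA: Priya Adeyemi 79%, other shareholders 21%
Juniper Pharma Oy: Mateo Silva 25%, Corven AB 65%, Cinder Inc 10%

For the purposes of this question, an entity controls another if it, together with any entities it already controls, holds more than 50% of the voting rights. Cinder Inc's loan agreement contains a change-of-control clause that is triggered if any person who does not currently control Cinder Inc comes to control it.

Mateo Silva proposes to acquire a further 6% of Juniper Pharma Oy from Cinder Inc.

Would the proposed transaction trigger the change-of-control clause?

No

The purchase adds only to Mateo's holdings (Cinder's stake shrinks), so Mateo is the only person who could newly come to control Cinder.
Mateo's largest direct stake is 25% in Juniper, which does not meet the threshold, so Mateo controls no company.
Neither Mateo nor any entity Mateo controls holds any voting interest in Cinder.
So before the transaction, Mateo does not control Cinder.
After the purchase, Mateo's direct stake in Juniper rises to 25% + 6% = 31%, and Cinder's stake falls to 4%.
Mateo's side now holds 31% of Juniper, not > 50%, so Mateo still does not control Juniper.
After the transaction, neither Mateo nor any entity Mateo controls holds a voting interest in Cinder, so Mateo still does not control it.
No new person acquires control, so the clause is not triggered.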